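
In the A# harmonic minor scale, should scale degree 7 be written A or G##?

Each scale degree takes a distinct letter name. Degree 7 of a scale on A must use the letter G.
G## and A are enharmonically the same pitch, but only G## uses the letter G, so it is the correct spelling here.

G##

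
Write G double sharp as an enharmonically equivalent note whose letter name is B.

Bbb

G## is pitch class 9. The letter B alone is pitch class 11.
To reach pitch class 9 from B requires an offset of -2 semitones, i.e. double flat: Bbb.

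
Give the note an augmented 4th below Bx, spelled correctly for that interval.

F##

B down a perfect fourth is F#, so the target letter is F.
From B##, an augmented fourth is 6 semitones down: F##.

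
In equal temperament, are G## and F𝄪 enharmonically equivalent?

No

Two spellings are enharmonically equivalent only if they share a pitch class.
Here G## → 9, F## → 7; 7 ≠ 9, so they are not.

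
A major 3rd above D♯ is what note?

F##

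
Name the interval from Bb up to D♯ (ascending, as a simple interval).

Counting letters B–C–D gives a third.
Bb→D# = 5 semitones, 1 wider than the major third (4), so augmented.

augmented third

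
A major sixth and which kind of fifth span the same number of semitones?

doubly augmented

A major sixth spans 9 semitones.
A fifth spanning 9 semitones is doubly augmented (the perfect fifth is 7).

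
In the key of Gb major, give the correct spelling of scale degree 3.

The Gb major scale runs Gb Ab Bb Cb Db Eb F.
Degree 3 is Bb.

Bb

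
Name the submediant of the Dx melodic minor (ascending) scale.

B##

Degree 6 takes the letter 5 steps above D, which is B.
In melodic minor (ascending), degree 6 sits 9 semitones above the tonic. D## + 9 semitones is pitch class 1, spelled on B as B##.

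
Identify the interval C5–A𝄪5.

The letter names run C→A, a span of 5 letter steps, so the interval is some kind of sixth.
C to A## is 11 semitones. A major sixth is 9, so 11 makes it doubly augmented.

doubly augmented sixth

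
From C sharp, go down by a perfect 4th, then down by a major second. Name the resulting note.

A perfect fourth down from C# is G# (letter G, 5 semitones down).
A major second down from G# is F# (letter F, 2 semitones down).

F#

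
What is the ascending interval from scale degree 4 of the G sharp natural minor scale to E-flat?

diminished third

Scale degree 4 of G# natural minor is C#.
C# up to Eb: letters C→E make it a third; 2 semitones makes it diminished.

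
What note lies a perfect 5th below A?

D

A down a perfect fifth is D, so the target letter is D.
From A, a perfect fifth is 7 semitones down: D.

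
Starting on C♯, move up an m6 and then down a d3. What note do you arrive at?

F##

A minor sixth up from C# is A (letter A, 8 semitones up).
A diminished third down from A is F## (letter F, 2 semitones down).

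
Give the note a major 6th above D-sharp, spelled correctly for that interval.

B#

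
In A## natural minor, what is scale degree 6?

F##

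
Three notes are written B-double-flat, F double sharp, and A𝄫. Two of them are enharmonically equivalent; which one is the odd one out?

Bbb

In 12-tone equal temperament, enharmonic equivalents share a pitch class. Bbb is pitch class 9; F## is pitch class 7; Abb is pitch class 7.
F## and Abb share pitch class 7, while Bbb is pitch class 9.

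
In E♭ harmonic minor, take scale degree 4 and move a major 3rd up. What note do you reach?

C

Scale degree 4 of Eb harmonic minor is Ab.
A major third (4 semitones) above Ab lands on the letter C, giving C.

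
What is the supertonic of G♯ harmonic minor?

Degree 2 takes the letter 1 step above G, which is A.
In harmonic minor, degree 2 sits 2 semitones above the tonic. G# + 2 semitones is pitch class 10, spelled on A as A#.

A#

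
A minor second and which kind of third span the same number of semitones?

A minor second spans 1 semitone.
A third spanning 1 semitone is doubly diminished (the major third is 4).

doubly diminished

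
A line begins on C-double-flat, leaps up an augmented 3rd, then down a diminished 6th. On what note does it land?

G#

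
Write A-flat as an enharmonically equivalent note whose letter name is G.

G#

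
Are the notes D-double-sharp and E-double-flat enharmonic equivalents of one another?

No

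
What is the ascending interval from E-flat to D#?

The letter names run E→D, a span of 6 letter steps, so the interval is some kind of seventh.
Eb to D# is 12 semitones. A major seventh is 11, so 12 makes it augmented.

augmented seventh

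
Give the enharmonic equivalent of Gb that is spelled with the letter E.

Plain E sits 2 semitones below Gb, so on the letter E the same pitch needs a double sharp: E##.

E##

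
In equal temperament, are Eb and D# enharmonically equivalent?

Yes

Eb is pitch class 3; D# is pitch class 3.
All spellings map to pitch class 3, so they are enharmonically equivalent.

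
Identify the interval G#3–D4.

diminished fifth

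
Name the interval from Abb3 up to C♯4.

doubly augmented third

The letter names run A→C, a span of 2 letter steps, so the interval is some kind of third.
Abb to C# is 6 semitones. A major third is 4, so 6 makes it doubly augmented.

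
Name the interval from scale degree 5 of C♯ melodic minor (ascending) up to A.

Scale degree 5 of C# melodic minor (ascending) is G#.
G# up to A: letters G→A make it a second; 1 semitone makes it minor.

minor second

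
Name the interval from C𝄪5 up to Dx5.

major second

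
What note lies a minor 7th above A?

A up a major seventh is G#, so the target letter is G.
From A, a minor seventh is 10 semitones up: G.

G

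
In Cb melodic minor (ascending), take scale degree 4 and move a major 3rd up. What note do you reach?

Scale degree 4 of Cb melodic minor (ascending) is Fb.
A major third (4 semitones) above Fb lands on the letter A, giving Ab.

Ab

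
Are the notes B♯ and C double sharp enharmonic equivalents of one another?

No

Two spellings are enharmonically equivalent only if they share a pitch class.
Here B# → 0, C## → 2; 0 ≠ 2, so they are not.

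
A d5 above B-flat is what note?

B up a perfect fifth is F#, so the target letter is F.
From Bb, a diminished fifth is 6 semitones up: Fb.

Fb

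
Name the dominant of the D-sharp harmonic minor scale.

The D# harmonic minor scale runs D# E# F# G# A# B C##.
Degree 5 is A#.

A#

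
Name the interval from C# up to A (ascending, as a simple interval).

The letter names run C→A, a span of 5 letter steps, so the interval is some kind of sixth.
C# to A is 8 semitones. A major sixth is 9, so 8 makes it minor.

minor sixth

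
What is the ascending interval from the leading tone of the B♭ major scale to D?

perfect fourth

The leading tone of Bb major is A.
A up to D: letters A→D make it a fourth; 5 semitones makes it perfect.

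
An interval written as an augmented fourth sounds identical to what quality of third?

An augmented fourth spans 6 semitones.
A third spanning 6 semitones is doubly augmented (the major third is 4).

doubly augmented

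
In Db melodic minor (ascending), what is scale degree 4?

Gb

Degree 4 takes the letter 3 steps above D, which is G.
In melodic minor (ascending), degree 4 sits 5 semitones above the tonic. Db + 5 semitones is pitch class 6, spelled on G as Gb.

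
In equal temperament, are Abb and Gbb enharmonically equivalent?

Abb is pitch class 7; Gbb is pitch class 5.
The pitch classes differ (7 vs. 5), so they are not enharmonic equivalents.

No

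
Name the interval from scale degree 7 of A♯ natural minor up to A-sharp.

major second

Scale degree 7 of A# natural minor is G#.
G# up to A#: letters G→A make it a second; 2 semitones makes it major.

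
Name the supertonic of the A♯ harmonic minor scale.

The A# harmonic minor scale runs A# B# C# D# E# F# G##.
Degree 2 is B#.

B#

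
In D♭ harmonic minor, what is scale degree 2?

Eb

Degree 2 takes the letter 1 step above D, which is E.
In harmonic minor, degree 2 sits 2 semitones above the tonic. Db + 2 semitones is pitch class 3, spelled on E as Eb.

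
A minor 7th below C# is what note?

D#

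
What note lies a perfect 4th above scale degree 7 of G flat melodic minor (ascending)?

Scale degree 7 of Gb melodic minor (ascending) is F.
A perfect fourth (5 semitones) above F lands on the letter B, giving Bb.

Bb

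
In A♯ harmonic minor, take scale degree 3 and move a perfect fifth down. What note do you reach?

F#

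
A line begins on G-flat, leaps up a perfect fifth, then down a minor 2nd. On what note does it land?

A perfect fifth up from Gb is Db (letter D, 7 semitones up).
A minor second down from Db is C (letter C, 1 semitone down).

C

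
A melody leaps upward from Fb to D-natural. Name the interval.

Counting letters F–G–A–B–C–D gives a sixth.
Fb→D = 10 semitones, 1 wider than the major sixth (9), so augmented.

augmented sixth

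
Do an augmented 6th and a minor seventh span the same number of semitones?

Yes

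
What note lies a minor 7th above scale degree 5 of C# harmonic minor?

Scale degree 5 of C# harmonic minor is G#.
A minor seventh (10 semitones) above G# lands on the letter F, giving F#.

F#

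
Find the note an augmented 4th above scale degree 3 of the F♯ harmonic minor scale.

D#

Scale degree 3 of F# harmonic minor is A.
An augmented fourth (6 semitones) above A lands on the letter D, giving D#.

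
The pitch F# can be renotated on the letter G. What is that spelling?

Plain G sits 1 semitone above F#, so on the letter G the same pitch needs a flat: Gb.

Gb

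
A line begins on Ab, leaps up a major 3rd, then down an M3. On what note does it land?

A major third up from Ab is C (letter C, 4 semitones up).
A major third down from C is Ab (letter A, 4 semitones down).

Ab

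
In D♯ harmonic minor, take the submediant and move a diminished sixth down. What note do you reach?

The submediant of D# harmonic minor is B.
A diminished sixth (7 semitones) below B lands on the letter D, giving D##.

D##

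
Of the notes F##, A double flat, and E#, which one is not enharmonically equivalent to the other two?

E#

In 12-tone equal temperament, enharmonic equivalents share a pitch class. F## is pitch class 7; Abb is pitch class 7; E# is pitch class 5.
F## and Abb share pitch class 7, while E# is pitch class 5.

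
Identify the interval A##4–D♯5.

Counting letters A–B–C–D gives a fourth.
A##→D# = 4 semitones, 1 narrower than the perfect fourth (5), so diminished.

diminished fourth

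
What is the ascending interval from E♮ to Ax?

doubly augmented fourth

Counting letters E–F–G–A gives a fourth.
E→A## = 7 semitones, 2 wider than the perfect fourth (5), so doubly augmented.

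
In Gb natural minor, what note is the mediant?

Degree 3 takes the letter 2 steps above G, which is B.
In natural minor, degree 3 sits 3 semitones above the tonic. Gb + 3 semitones is pitch class 9, spelled on B as Bbb.

Bbb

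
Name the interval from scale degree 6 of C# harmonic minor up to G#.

major seventh

Scale degree 6 of C# harmonic minor is A.
A up to G#: letters A→G make it a seventh; 11 semitones makes it major.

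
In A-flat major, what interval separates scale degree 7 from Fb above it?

Scale degree 7 of Ab major is G.
G up to Fb: letters G→F make it a seventh; 9 semitones makes it diminished.

diminished seventh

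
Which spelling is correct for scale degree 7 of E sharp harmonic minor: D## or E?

D##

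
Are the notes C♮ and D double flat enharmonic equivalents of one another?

Yes

C is pitch class 0; Dbb is pitch class 0.
All spellings map to pitch class 0, so they are enharmonically equivalent.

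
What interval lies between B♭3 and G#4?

augmented sixth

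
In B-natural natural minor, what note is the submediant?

G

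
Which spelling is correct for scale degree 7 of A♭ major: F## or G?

G

Each scale degree takes a distinct letter name. Degree 7 of a scale on A must use the letter G.
G and F## are enharmonically the same pitch, but only G uses the letter G, so it is the correct spelling here.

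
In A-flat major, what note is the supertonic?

Degree 2 takes the letter 1 step above A, which is B.
In major, degree 2 sits 2 semitones above the tonic. Ab + 2 semitones is pitch class 10, spelled on B as Bb.

Bb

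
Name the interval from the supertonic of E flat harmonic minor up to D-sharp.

augmented sixth

The supertonic of Eb harmonic minor is F.
F up to D#: letters F→D make it a sixth; 10 semitones makes it augmented.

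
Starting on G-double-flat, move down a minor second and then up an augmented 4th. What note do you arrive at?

Bb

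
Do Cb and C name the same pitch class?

No

Cb is pitch class 11; C is pitch class 0.
The pitch classes differ (11 vs. 0), so they are not enharmonic equivalents.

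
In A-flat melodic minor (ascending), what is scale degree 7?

G

The Ab melodic minor (ascending) scale runs Ab Bb Cb Db Eb F G.
Degree 7 is G.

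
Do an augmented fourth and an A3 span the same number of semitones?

No

An augmented fourth spans 6 semitones; an augmented third spans 5.
The spans differ, so they are not enharmonic equivalents.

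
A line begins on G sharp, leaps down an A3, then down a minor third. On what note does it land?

An augmented third down from G# is Eb (letter E, 5 semitones down).
A minor third down from Eb is C (letter C, 3 semitones down).

C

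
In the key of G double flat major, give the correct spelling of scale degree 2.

Degree 2 takes the letter 1 step above G, which is A.
In major, degree 2 sits 2 semitones above the tonic. Gbb + 2 semitones is pitch class 7, spelled on A as Abb.

Abb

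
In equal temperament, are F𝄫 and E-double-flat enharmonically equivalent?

Two spellings are enharmonically equivalent only if they share a pitch class.
Here Fbb → 3, Ebb → 2; 2 ≠ 3, so they are not.

No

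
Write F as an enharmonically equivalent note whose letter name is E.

F is pitch class 5. The letter E alone is pitch class 4.
To reach pitch class 5 from E requires an offset of +1 semitone, i.e. sharp: E#.

E#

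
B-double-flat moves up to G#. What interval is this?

The letter names run B→G, a span of 5 letter steps, so the interval is some kind of sixth.
Bbb to G# is 11 semitones. A major sixth is 9, so 11 makes it doubly augmented.

doubly augmented sixth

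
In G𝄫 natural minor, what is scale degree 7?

Fbb

Degree 7 takes the letter 6 steps above G, which is F.
In natural minor, degree 7 sits 10 semitones above the tonic. Gbb + 10 semitones is pitch class 3, spelled on F as Fbb.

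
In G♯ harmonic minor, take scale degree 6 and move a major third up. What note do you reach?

G#

Scale degree 6 of G# harmonic minor is E.
A major third (4 semitones) above E lands on the letter G, giving G#.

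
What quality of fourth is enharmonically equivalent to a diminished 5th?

augmented

A diminished fifth spans 6 semitones.
A fourth spanning 6 semitones is augmented (the perfect fourth is 5).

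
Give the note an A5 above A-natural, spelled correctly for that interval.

E#

A fifth above A lands on the letter E.
An augmented fifth spans 8 semitones, so A moves to pitch class 5. On the letter E that is E#.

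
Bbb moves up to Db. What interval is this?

major third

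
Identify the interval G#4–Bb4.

diminished third

Counting letters G–A–B gives a third.
G#→Bb = 2 semitones, 2 narrower than the major third (4), so diminished.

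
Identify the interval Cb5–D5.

The letter names run C→D, a span of 1 letter step, so the interval is some kind of second.
Cb to D is 3 semitones. A major second is 2, so 3 makes it augmented.

augmented second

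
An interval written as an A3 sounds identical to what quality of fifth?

doubly diminished

An augmented third spans 5 semitones.
A fifth spanning 5 semitones is doubly diminished (the perfect fifth is 7).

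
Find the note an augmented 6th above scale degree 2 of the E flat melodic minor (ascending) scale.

D#

Scale degree 2 of Eb melodic minor (ascending) is F.
An augmented sixth (10 semitones) above F lands on the letter D, giving D#.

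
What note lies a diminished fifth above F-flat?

Cbb

F up a perfect fifth is C, so the target letter is C.
From Fb, a diminished fifth is 6 semitones up: Cbb.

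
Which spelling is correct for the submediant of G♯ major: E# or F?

Each scale degree takes a distinct letter name. Degree 6 of a scale on G must use the letter E.
E# and F are enharmonically the same pitch, but only E# uses the letter E, so it is the correct spelling here.

E#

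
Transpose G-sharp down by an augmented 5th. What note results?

C

G down a perfect fifth is C, so the target letter is C.
From G#, an augmented fifth is 8 semitones down: C.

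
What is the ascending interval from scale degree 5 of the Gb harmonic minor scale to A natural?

augmented fifth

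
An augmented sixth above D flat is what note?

B

A sixth above D lands on the letter B.
An augmented sixth spans 10 semitones, so Db moves to pitch class 11. On the letter B that is B.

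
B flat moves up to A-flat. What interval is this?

The letter names run B→A, a span of 6 letter steps, so the interval is some kind of seventh.
Bb to Ab is 10 semitones. A major seventh is 11, so 10 makes it minor.

minor seventh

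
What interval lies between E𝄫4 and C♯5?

Counting letters E–F–G–A–B–C gives a sixth.
Ebb→C# = 11 semitones, 2 wider than the major sixth (9), so doubly augmented.

doubly augmented sixth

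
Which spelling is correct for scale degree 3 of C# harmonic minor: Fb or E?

Each scale degree takes a distinct letter name. Degree 3 of a scale on C must use the letter E.
E and Fb are enharmonically the same pitch, but only E uses the letter E, so it is the correct spelling here.

E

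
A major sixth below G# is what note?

B

G down a major sixth is Bb, so the target letter is B.
From G#, a major sixth is 9 semitones down: B.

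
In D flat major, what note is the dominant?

The Db major scale runs Db Eb F Gb Ab Bb C.
Degree 5 is Ab.

Ab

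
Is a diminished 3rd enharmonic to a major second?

Yes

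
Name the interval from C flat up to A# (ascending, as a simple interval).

The letter names run C→A, a span of 5 letter steps, so the interval is some kind of sixth.
Cb to A# is 11 semitones. A major sixth is 9, so 11 makes it doubly augmented.

doubly augmented sixth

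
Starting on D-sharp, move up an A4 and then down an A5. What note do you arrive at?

C#

An augmented fourth up from D# is G## (letter G, 6 semitones up).
An augmented fifth down from G## is C# (letter C, 8 semitones down).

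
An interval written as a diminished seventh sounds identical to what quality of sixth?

A diminished seventh spans 9 semitones.
A sixth spanning 9 semitones is major (the major sixth is 9).

major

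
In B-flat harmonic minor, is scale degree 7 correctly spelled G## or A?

Each scale degree takes a distinct letter name. Degree 7 of a scale on B must use the letter A.
A and G## are enharmonically the same pitch, but only A uses the letter A, so it is the correct spelling here.

A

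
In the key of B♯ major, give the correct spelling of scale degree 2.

Degree 2 takes the letter 1 step above B, which is C.
In major, degree 2 sits 2 semitones above the tonic. B# + 2 semitones is pitch class 2, spelled on C as C##.

C##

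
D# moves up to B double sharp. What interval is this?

augmented sixth

The letter names run D→B, a span of 5 letter steps, so the interval is some kind of sixth.
D# to B## is 10 semitones. A major sixth is 9, so 10 makes it augmented.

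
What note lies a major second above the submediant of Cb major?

The submediant of Cb major is Ab.
A major second (2 semitones) above Ab lands on the letter B, giving Bb.

Bb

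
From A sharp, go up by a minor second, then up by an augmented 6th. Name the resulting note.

G##

A minor second up from A# is B (letter B, 1 semitone up).
An augmented sixth up from B is G## (letter G, 10 semitones up).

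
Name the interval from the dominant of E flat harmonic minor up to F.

perfect fifth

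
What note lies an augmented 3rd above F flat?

A

A third above F lands on the letter A.
An augmented third spans 5 semitones, so Fb moves to pitch class 9. On the letter A that is A.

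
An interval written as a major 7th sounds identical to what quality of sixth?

A major seventh spans 11 semitones.
A sixth spanning 11 semitones is doubly augmented (the major sixth is 9).

doubly augmented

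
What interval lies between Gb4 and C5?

The letter names run G→C, a span of 3 letter steps, so the interval is some kind of fourth.
Gb to C is 6 semitones. A perfect fourth is 5, so 6 makes it augmented.

augmented fourth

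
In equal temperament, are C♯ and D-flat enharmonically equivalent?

C# = pitch class 1 and Db = pitch class 1 — the same pitch class, so they are enharmonic equivalents.

Yes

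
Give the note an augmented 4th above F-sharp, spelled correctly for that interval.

B#

A fourth above F lands on the letter B.
An augmented fourth spans 6 semitones, so F# moves to pitch class 0. On the letter B that is B#.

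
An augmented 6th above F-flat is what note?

D

A sixth above F lands on the letter D.
An augmented sixth spans 10 semitones, so Fb moves to pitch class 2. On the letter D that is D.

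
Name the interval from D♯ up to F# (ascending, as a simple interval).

minor third

The letter names run D→F, a span of 2 letter steps, so the interval is some kind of third.
D# to F# is 3 semitones. A major third is 4, so 3 makes it minor.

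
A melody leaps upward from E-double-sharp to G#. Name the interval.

diminished third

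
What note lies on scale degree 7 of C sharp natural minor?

Degree 7 takes the letter 6 steps above C, which is B.
In natural minor, degree 7 sits 10 semitones above the tonic. C# + 10 semitones is pitch class 11, spelled on B as B.

B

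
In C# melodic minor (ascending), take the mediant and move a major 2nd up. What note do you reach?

F#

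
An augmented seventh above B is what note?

A##

A seventh above B lands on the letter A.
An augmented seventh spans 12 semitones, so B moves to pitch class 11. On the letter A that is A##.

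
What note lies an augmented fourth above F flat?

A fourth above F lands on the letter B.
An augmented fourth spans 6 semitones, so Fb moves to pitch class 10. On the letter B that is Bb.

Bb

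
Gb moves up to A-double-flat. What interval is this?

minor second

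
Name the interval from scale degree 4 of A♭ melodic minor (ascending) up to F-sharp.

Scale degree 4 of Ab melodic minor (ascending) is Db.
Db up to F#: letters D→F make it a third; 5 semitones makes it augmented.

augmented third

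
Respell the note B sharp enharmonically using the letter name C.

B# is pitch class 0. The letter C alone is pitch class 0.
Pitch class 0 on C needs no accidental: C.

C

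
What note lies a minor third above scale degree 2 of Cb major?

Fb

Scale degree 2 of Cb major is Db.
A minor third (3 semitones) above Db lands on the letter F, giving Fb.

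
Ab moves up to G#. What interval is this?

Counting letters A–B–C–D–E–F–G gives a seventh.
Ab→G# = 12 semitones, 1 wider than the major seventh (11), so augmented.

augmented seventh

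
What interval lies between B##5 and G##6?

minor sixth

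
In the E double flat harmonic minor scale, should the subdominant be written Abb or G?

Abb

Each scale degree takes a distinct letter name. Degree 4 of a scale on E must use the letter A.
Abb and G are enharmonically the same pitch, but only Abb uses the letter A, so it is the correct spelling here.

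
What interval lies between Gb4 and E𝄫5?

Counting letters G–A–B–C–D–E gives a sixth.
Gb→Ebb = 8 semitones, 1 narrower than the major sixth (9), so minor.

minor sixth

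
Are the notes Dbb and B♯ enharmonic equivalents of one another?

Yes

Dbb is pitch class 0; B# is pitch class 0.
All spellings map to pitch class 0, so they are enharmonically equivalent.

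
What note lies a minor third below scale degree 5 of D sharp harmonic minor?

Scale degree 5 of D# harmonic minor is A#.
A minor third (3 semitones) below A# lands on the letter F, giving F##.

F##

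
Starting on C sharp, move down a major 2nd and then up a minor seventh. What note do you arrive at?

A

A major second down from C# is B (letter B, 2 semitones down).
A minor seventh up from B is A (letter A, 10 semitones up).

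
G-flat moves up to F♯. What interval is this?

augmented seventh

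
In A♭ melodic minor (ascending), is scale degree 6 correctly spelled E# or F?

F

Each scale degree takes a distinct letter name. Degree 6 of a scale on A must use the letter F.
F and E# are enharmonically the same pitch, but only F uses the letter F, so it is the correct spelling here.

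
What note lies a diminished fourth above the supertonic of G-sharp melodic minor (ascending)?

The supertonic of G# melodic minor (ascending) is A#.
A diminished fourth (4 semitones) above A# lands on the letter D, giving D.

D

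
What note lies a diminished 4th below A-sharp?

E##

A fourth below A lands on the letter E.
A diminished fourth spans 4 semitones, so A# moves to pitch class 6. On the letter E that is E##.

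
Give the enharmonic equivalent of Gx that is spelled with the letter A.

G## is pitch class 9. The letter A alone is pitch class 9.
Pitch class 9 on A needs no accidental: A.

A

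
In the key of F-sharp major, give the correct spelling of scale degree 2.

G#

Degree 2 takes the letter 1 step above F, which is G.
In major, degree 2 sits 2 semitones above the tonic. F# + 2 semitones is pitch class 8, spelled on G as G#.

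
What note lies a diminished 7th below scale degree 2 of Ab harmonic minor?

Scale degree 2 of Ab harmonic minor is Bb.
A diminished seventh (9 semitones) below Bb lands on the letter C, giving C#.

C#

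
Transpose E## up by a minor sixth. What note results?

C##

E up a major sixth is C#, so the target letter is C.
From E##, a minor sixth is 8 semitones up: C##.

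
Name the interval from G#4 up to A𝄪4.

augmented second

Counting letters G–A gives a second.
G#→A## = 3 semitones, 1 wider than the major second (2), so augmented.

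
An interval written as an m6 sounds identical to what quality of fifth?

augmented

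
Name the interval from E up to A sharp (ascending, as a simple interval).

The letter names run E→A, a span of 3 letter steps, so the interval is some kind of fourth.
E to A# is 6 semitones. A perfect fourth is 5, so 6 makes it augmented.

augmented fourth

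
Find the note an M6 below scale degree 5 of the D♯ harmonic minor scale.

Scale degree 5 of D# harmonic minor is A#.
A major sixth (9 semitones) below A# lands on the letter C, giving C#.

C#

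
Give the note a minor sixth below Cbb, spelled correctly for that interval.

C down a major sixth is Eb, so the target letter is E.
From Cbb, a minor sixth is 8 semitones down: Ebb.

Ebb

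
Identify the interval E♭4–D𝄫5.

The letter names run E→D, a span of 6 letter steps, so the interval is some kind of seventh.
Eb to Dbb is 9 semitones. A major seventh is 11, so 9 makes it diminished.

diminished seventh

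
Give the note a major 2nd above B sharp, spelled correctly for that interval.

C##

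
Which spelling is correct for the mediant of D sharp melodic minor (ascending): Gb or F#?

F#

Each scale degree takes a distinct letter name. Degree 3 of a scale on D must use the letter F.
F# and Gb are enharmonically the same pitch, but only F# uses the letter F, so it is the correct spelling here.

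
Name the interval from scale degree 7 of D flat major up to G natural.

perfect fifth

Scale degree 7 of Db major is C.
C up to G: letters C→G make it a fifth; 7 semitones makes it perfect.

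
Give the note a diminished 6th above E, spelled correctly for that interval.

A sixth above E lands on the letter C.
A diminished sixth spans 7 semitones, so E moves to pitch class 11. On the letter C that is Cb.

Cb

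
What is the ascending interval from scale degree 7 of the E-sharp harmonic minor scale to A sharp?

Scale degree 7 of E# harmonic minor is D##.
D## up to A#: letters D→A make it a fifth; 6 semitones makes it diminished.

diminished fifth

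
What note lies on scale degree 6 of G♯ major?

E#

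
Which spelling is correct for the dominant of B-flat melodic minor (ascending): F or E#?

F

Each scale degree takes a distinct letter name. Degree 5 of a scale on B must use the letter F.
F and E# are enharmonically the same pitch, but only F uses the letter F, so it is the correct spelling here.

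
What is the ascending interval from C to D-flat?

minor second

The letter names run C→D, a span of 1 letter step, so the interval is some kind of second.
C to Db is 1 semitone. A major second is 2, so 1 makes it minor.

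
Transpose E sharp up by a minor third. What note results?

G#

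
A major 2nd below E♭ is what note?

E down a major second is D, so the target letter is D.
From Eb, a major second is 2 semitones down: Db.

Db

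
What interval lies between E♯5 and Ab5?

doubly diminished fourth

Counting letters E–F–G–A gives a fourth.
E#→Ab = 3 semitones, 2 narrower than the perfect fourth (5), so doubly diminished.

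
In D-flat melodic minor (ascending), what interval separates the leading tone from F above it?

The leading tone of Db melodic minor (ascending) is C.
C up to F: letters C→F make it a fourth; 5 semitones makes it perfect.

perfect fourth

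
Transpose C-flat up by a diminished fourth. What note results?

C up a perfect fourth is F, so the target letter is F.
From Cb, a diminished fourth is 4 semitones up: Fbb.

Fbb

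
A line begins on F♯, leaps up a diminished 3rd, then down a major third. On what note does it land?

Fb

A diminished third up from F# is Ab (letter A, 2 semitones up).
A major third down from Ab is Fb (letter F, 4 semitones down).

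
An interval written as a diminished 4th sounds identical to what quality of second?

A diminished fourth spans 4 semitones.
A second spanning 4 semitones is doubly augmented (the major second is 2).

doubly augmented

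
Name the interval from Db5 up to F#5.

augmented third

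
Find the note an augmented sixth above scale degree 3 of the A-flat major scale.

Scale degree 3 of Ab major is C.
An augmented sixth (10 semitones) above C lands on the letter A, giving A#.

A#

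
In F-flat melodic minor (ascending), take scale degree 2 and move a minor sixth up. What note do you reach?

Scale degree 2 of Fb melodic minor (ascending) is Gb.
A minor sixth (8 semitones) above Gb lands on the letter E, giving Ebb.

Ebb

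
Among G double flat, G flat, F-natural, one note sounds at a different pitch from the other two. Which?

Gb

In 12-tone equal temperament, enharmonic equivalents share a pitch class. Gbb is pitch class 5; Gb is pitch class 6; F is pitch class 5.
Gbb and F share pitch class 5, while Gb is pitch class 6.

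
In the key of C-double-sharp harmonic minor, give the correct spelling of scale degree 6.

A#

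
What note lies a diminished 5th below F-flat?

A fifth below F lands on the letter B.
A diminished fifth spans 6 semitones, so Fb moves to pitch class 10. On the letter B that is Bb.

Bb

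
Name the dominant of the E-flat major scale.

Bb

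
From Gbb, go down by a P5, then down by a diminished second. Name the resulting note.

Bb

A perfect fifth down from Gbb is Cbb (letter C, 7 semitones down).
A diminished second down from Cbb is Bb (letter B, 0 semitones down).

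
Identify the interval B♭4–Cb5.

Counting letters B–C gives a second.
Bb→Cb = 1 semitone, 1 narrower than the major second (2), so minor.

minor second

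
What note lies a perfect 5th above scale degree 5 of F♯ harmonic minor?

G#

Scale degree 5 of F# harmonic minor is C#.
A perfect fifth (7 semitones) above C# lands on the letter G, giving G#.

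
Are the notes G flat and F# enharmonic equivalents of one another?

Gb is pitch class 6; F# is pitch class 6.
All spellings map to pitch class 6, so they are enharmonically equivalent.

Yes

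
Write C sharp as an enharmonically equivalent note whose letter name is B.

B##

Plain B sits 2 semitones below C#, so on the letter B the same pitch needs a double sharp: B##.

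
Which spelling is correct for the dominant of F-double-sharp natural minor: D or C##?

C##

Each scale degree takes a distinct letter name. Degree 5 of a scale on F must use the letter C.
C## and D are enharmonically the same pitch, but only C## uses the letter C, so it is the correct spelling here.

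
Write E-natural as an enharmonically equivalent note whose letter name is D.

E is pitch class 4. The letter D alone is pitch class 2.
To reach pitch class 4 from D requires an offset of +2 semitones, i.e. double sharp: D##.

D##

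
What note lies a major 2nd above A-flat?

A up a major second is B, so the target letter is B.
From Ab, a major second is 2 semitones up: Bb.

Bb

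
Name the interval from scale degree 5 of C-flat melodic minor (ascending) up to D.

Scale degree 5 of Cb melodic minor (ascending) is Gb.
Gb up to D: letters G→D make it a fifth; 8 semitones makes it augmented.

augmented fifth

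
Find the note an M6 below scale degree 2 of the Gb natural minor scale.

Cb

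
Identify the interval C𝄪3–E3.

diminished third

The letter names run C→E, a span of 2 letter steps, so the interval is some kind of third.
C## to E is 2 semitones. A major third is 4, so 2 makes it diminished.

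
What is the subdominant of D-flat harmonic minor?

Degree 4 takes the letter 3 steps above D, which is G.
In harmonic minor, degree 4 sits 5 semitones above the tonic. Db + 5 semitones is pitch class 6, spelled on G as Gb.

Gb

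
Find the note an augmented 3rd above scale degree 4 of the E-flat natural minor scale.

C#

Scale degree 4 of Eb natural minor is Ab.
An augmented third (5 semitones) above Ab lands on the letter C, giving C#.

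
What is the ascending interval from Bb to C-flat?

Counting letters B–C gives a second.
Bb→Cb = 1 semitone, 1 narrower than the major second (2), so minor.

minor second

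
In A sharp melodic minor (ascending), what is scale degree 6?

Degree 6 takes the letter 5 steps above A, which is F.
In melodic minor (ascending), degree 6 sits 9 semitones above the tonic. A# + 9 semitones is pitch class 7, spelled on F as F##.

F##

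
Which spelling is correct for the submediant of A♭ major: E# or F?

Each scale degree takes a distinct letter name. Degree 6 of a scale on A must use the letter F.
F and E# are enharmonically the same pitch, but only F uses the letter F, so it is the correct spelling here.

F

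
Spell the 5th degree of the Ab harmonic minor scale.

Degree 5 takes the letter 4 steps above A, which is E.
In harmonic minor, degree 5 sits 7 semitones above the tonic. Ab + 7 semitones is pitch class 3, spelled on E as Eb.

Eb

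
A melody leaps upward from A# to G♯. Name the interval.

The letter names run A→G, a span of 6 letter steps, so the interval is some kind of seventh.
A# to G# is 10 semitones. A major seventh is 11, so 10 makes it minor.

minor seventh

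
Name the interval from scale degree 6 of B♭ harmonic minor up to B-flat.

Scale degree 6 of Bb harmonic minor is Gb.
Gb up to Bb: letters G→B make it a third; 4 semitones makes it major.

major third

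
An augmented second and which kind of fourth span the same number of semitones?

doubly diminished

An augmented second spans 3 semitones.
A fourth spanning 3 semitones is doubly diminished (the perfect fourth is 5).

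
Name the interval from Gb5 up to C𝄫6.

The letter names run G→C, a span of 3 letter steps, so the interval is some kind of fourth.
Gb to Cbb is 4 semitones. A perfect fourth is 5, so 4 makes it diminished.

diminished fourth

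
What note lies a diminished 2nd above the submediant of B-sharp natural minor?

The submediant of B# natural minor is G#.
A diminished second (0 semitones) above G# lands on the letter A, giving Ab.

Ab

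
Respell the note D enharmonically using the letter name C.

C##

D is pitch class 2. The letter C alone is pitch class 0.
To reach pitch class 2 from C requires an offset of +2 semitones, i.e. double sharp: C##.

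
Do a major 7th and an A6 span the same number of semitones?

No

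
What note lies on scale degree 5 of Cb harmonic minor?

Gb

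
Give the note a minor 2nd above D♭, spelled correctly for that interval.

Ebb

A second above D lands on the letter E.
A minor second spans 1 semitone, so Db moves to pitch class 2. On the letter E that is Ebb.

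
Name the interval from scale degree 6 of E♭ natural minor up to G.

augmented fifth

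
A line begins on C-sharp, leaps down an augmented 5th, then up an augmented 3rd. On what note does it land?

A#

An augmented fifth down from C# is F (letter F, 8 semitones down).
An augmented third up from F is A# (letter A, 5 semitones up).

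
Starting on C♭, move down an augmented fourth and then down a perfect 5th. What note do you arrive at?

An augmented fourth down from Cb is Gbb (letter G, 6 semitones down).
A perfect fifth down from Gbb is Cbb (letter C, 7 semitones down).

Cbb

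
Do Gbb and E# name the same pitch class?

Gbb is pitch class 5; E# is pitch class 5.
All spellings map to pitch class 5, so they are enharmonically equivalent.

Yes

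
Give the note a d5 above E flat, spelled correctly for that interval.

E up a perfect fifth is B, so the target letter is B.
From Eb, a diminished fifth is 6 semitones up: Bbb.

Bbb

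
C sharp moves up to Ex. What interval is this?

augmented third

The letter names run C→E, a span of 2 letter steps, so the interval is some kind of third.
C# to E## is 5 semitones. A major third is 4, so 5 makes it augmented.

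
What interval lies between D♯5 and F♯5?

Counting letters D–E–F gives a third.
D#→F# = 3 semitones, 1 narrower than the major third (4), so minor.

minor third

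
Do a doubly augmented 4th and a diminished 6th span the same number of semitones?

Yes

A doubly augmented fourth spans 7 semitones; a diminished sixth spans 7.
They are enharmonically equivalent.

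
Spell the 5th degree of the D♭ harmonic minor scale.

Degree 5 takes the letter 4 steps above D, which is A.
In harmonic minor, degree 5 sits 7 semitones above the tonic. Db + 7 semitones is pitch class 8, spelled on A as Ab.

Ab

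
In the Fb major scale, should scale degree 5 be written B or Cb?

Each scale degree takes a distinct letter name. Degree 5 of a scale on F must use the letter C.
Cb and B are enharmonically the same pitch, but only Cb uses the letter C, so it is the correct spelling here.

Cb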